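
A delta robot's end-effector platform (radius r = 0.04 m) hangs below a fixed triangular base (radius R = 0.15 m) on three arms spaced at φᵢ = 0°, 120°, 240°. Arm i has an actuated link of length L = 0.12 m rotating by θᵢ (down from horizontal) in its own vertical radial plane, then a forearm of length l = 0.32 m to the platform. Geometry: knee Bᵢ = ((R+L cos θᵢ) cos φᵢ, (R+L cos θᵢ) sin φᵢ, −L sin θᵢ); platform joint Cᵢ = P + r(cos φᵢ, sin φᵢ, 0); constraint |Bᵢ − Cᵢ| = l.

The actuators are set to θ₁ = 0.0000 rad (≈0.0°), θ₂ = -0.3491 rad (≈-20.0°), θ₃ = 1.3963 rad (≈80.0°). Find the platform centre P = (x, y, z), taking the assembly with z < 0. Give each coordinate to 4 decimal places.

φ1=0.0°: virtual centre (0.2300, 0.0000, 0.0000), radius l
arm 2 at φ=120.0°: ρ2 = 0.2228;  O2 = (-0.1114, 0.1929, 0.0410)
arm 3 at φ=240.0°: ρ3 = 0.1308;  O3 = (-0.0654, -0.1133, -0.1182)
subtract pairs → two planes through P
plane₁₂: -0.6828x+0.3858y+0.0821z = -0.0016
Cramer: x(z) = 0.0229-0.1897z;  y(z) = 0.0365-0.5484z
into |P−O₁|² = l²: 1.3368z² + 0.0386z + -0.0582 = 0;  Δ = 0.3127;  z = -0.2236 or 0.1947 → z<0 root = -0.2236
x = 0.0653, y = 0.1591

(0.0653, 0.1591, -0.2236)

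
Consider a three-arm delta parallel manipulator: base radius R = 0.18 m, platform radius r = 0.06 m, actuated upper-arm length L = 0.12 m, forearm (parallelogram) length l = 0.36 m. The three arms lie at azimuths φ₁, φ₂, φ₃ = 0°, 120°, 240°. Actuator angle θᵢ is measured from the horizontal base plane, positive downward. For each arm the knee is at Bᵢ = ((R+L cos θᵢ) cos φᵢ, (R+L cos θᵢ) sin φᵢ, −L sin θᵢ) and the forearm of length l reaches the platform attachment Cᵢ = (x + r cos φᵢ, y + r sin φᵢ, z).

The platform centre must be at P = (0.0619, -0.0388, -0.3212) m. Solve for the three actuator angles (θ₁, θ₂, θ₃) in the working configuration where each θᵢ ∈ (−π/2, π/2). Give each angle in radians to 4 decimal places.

rotate P by −φ1: (0.0619, -0.0388, -0.3212)
  A=0.0581, B=-0.3212, C=(l²−L²−A²−y'²−z²)/(2L)=0.0298
  θ1 = atan2(B,A) + arccos(C/0.3264) = 0.0876
rotate P by −φ2: (-0.0646, -0.0342, -0.3212)
  A=0.1846, B=-0.3212, C=(l²−L²−A²−y'²−z²)/(2L)=-0.0967
  γ=atan2(-0.3212,0.1846)=-1.0493;  ψ=arccos(-0.2609)=1.8348;  θ2=γ+ψ≈0.7855
arm 3 (φ=240.0°): x'=0.0027, y'=0.0730
  A=0.1173, B=-0.3212, C=(l²−L²−A²−y'²−z²)/(2L)=-0.0295
  γ=atan2(-0.3212,0.1173)=-1.2205;  ψ=arccos(-0.0861)=1.6570;  θ3=γ+ψ≈0.4365

θ₁ = 0.0876, θ₂ = 0.7855, θ₃ = 0.4365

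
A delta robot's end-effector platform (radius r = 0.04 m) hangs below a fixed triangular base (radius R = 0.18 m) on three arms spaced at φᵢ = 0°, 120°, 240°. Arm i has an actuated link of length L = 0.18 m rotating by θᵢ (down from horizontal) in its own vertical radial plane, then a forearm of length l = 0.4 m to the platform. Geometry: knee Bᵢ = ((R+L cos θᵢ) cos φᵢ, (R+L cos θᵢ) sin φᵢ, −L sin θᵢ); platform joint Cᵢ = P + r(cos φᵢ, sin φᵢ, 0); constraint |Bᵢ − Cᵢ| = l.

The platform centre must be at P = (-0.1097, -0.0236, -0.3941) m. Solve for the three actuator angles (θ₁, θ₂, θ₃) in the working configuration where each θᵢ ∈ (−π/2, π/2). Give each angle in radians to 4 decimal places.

rotate P by −φ1: (-0.1097, -0.0236, -0.3941)
  A=0.2497, B=-0.3941, C=(l²−L²−A²−y'²−z²)/(2L)=-0.2517
  γ=atan2(-0.3941,0.2497)=-1.0060;  ψ=arccos(-0.5396)=2.1407;  θ1=γ+ψ≈1.1347
arm 2 (φ=120.0°): x'=0.0344, y'=0.1068
  A=0.1056, B=-0.3941, C=(l²−L²−A²−y'²−z²)/(2L)=-0.1396
  √(A²+B²)=0.4080;  θ2 = -1.3090+1.9201 ≈ 0.6111
arm 3 (φ=240.0°): x'=0.0753, y'=-0.0832
  A cos θ + B sin θ = C:  0.0647·cos θ + -0.3941·sin θ = -0.1078
  θ3 = atan2(B,A) + arccos(C/0.3994) = 0.4362

θ₁ = 1.1347, θ₂ = 0.6111, θ₃ = 0.4362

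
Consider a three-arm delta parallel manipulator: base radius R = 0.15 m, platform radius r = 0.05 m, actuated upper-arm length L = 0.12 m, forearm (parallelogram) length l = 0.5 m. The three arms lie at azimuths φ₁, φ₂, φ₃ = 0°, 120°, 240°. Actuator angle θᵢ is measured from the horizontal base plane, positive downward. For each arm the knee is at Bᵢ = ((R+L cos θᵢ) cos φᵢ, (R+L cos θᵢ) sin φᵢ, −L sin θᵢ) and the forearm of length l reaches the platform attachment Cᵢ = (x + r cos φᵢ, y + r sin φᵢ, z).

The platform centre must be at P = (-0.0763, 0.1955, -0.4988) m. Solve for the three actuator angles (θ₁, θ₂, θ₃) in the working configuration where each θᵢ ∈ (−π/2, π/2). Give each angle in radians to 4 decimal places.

θ₁ = 1.0470, θ₂ = -0.0003, θ₃ = 1.2213

arm 1 (φ=0.0°): x'=-0.0763, y'=0.1955
  A=0.1763, B=-0.4988, C=(l²−L²−A²−y'²−z²)/(2L)=-0.3438
  γ=atan2(-0.4988,0.1763)=-1.2311;  ψ=arccos(-0.6498)=2.2781;  θ1=γ+ψ≈1.0470
φ2=120.0° → target in arm frame (0.2075, -0.0317)
  A cos θ + B sin θ = C:  -0.1075·cos θ + -0.4988·sin θ = -0.1073
  γ=atan2(-0.4988,-0.1075)=-1.7830;  ψ=arccos(-0.2103)=1.7827;  θ2=γ+ψ≈-0.0003
φ3=240.0° → target in arm frame (-0.1312, -0.1638)
  A=0.2312, B=-0.4988, C=(l²−L²−A²−y'²−z²)/(2L)=-0.3895
  γ=atan2(-0.4988,0.2312)=-1.1368;  ψ=arccos(-0.7085)=2.3581;  θ3=γ+ψ≈1.2213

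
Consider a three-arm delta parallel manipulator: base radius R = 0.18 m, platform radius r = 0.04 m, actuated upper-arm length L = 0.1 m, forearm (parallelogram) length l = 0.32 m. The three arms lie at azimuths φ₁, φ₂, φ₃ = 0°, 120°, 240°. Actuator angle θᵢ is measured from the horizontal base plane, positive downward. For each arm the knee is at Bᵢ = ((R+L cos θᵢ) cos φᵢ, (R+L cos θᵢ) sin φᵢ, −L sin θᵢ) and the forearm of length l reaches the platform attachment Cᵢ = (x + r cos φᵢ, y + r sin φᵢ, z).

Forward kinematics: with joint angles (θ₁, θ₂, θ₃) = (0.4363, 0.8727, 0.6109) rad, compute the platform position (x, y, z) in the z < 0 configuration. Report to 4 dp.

(0.0290, -0.0225, -0.2898)

φ1=0.0°: virtual centre (0.2306, 0.0000, -0.0423), radius l
φ2=120.0°: virtual centre (-0.1021, 0.1769, -0.0766), radius l
arm 3 at φ=240.0°: ρ3 = 0.2219;  centre 3 = (-0.1110, -0.1922, -0.0574)
|centre ₂|²−|centre ₁|² = -0.0074;  |centre ₃|²−|centre ₁|² = -0.0024
[-0.6655 0.3538 -0.0687]·P = -0.0074;  [-0.6832 -0.3844 -0.0302]·P = -0.0024
det = 0.4975;  x = 0.0074+-0.0745z,  y = -0.0069+0.0539z
sphere 1 gives Az²+Bz+C=0 with A=1.0085, B=0.1171, C=-0.0508;  B²−4AC=0.2184;  roots -0.2898, 0.1737;  negative root z = -0.2898
x = 0.0290, y = -0.0225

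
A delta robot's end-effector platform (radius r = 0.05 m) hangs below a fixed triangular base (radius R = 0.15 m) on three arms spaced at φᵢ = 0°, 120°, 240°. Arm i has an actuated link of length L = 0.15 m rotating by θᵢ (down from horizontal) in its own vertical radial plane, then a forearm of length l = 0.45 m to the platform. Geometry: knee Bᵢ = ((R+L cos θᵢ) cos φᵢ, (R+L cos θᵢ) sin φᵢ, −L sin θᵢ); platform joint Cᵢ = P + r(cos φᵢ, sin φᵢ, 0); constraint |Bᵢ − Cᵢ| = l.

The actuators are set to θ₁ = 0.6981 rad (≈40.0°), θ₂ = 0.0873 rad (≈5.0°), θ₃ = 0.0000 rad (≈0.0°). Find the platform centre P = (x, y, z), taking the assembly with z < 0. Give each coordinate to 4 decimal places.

(-0.1163, -0.0122, -0.4008)

φ1=0.0°: virtual centre (0.2149, 0.0000, -0.0964), radius l
φ2=120.0°: virtual centre (-0.1247, 0.2160, -0.0131), radius l
S3 = (0.2500·cos240.0°, 0.2500·sin240.0°, 0.0000) = (-0.1250, -0.2165, 0.0000)
eliminate P² terms by subtracting sphere 1 from 2 and 3
linear system: -0.6792x+0.4320y = 0.0069−0.1667z; -0.6798x+-0.4330y = 0.0070−0.1928z
det = 0.5878;  x = -0.0102+0.2645z,  y = -0.0001+0.0301z
sphere 1 gives Az²+Bz+C=0 with A=1.0709, B=0.0737, C=-0.1425;  B²−4AC=0.6159;  roots -0.4008, 0.3320;  negative root z = -0.4008
x = -0.1163, y = -0.0122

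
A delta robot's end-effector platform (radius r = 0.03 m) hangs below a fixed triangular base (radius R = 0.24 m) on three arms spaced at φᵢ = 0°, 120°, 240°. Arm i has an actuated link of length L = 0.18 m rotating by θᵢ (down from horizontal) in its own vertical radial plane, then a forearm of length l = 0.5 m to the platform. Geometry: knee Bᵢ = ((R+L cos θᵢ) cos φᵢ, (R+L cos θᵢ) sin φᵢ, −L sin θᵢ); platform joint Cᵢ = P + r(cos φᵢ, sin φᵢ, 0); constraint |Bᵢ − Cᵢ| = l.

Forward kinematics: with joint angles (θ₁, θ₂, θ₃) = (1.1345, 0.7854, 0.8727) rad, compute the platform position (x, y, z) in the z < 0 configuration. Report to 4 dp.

(-0.0566, 0.0134, -0.5270)

S1 = (0.2861·cos0.0°, 0.2861·sin0.0°, -0.1631) = (0.2861, 0.0000, -0.1631)
arm 2 at φ=120.0°: e+L cos θ2 = 0.3373;  S2 = (-0.1686, 0.2921, -0.1273)
φ3=240.0°: virtual centre (-0.1628, -0.2821, -0.1379), radius l
|S₂|²−|S₁|² = 0.0215;  |S₃|²−|S₁|² = 0.0166
plane₁₂: -0.9094x+0.5842y+0.0717z = 0.0215
Cramer: x(z) = -0.0211+0.0674z;  y(z) = 0.0040-0.0178z
into |P−S₁|² = l²: 1.0049z² + 0.2847z + -0.1290 = 0;  Δ = 0.5997;  z = -0.5270 or 0.2437 → z<0 root = -0.5270
x = -0.0566, y = 0.0134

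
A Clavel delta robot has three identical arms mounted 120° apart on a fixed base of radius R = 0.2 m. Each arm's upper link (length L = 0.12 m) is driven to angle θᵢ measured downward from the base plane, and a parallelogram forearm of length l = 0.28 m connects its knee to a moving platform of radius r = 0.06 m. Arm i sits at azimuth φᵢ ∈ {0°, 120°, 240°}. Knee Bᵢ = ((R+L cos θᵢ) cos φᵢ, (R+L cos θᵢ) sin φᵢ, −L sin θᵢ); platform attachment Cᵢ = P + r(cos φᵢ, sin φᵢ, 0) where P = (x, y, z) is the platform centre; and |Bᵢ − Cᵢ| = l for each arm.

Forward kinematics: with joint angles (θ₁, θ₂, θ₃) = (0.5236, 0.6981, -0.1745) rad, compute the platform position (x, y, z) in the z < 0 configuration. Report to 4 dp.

O1 = (0.2439·cos0.0°, 0.2439·sin0.0°, -0.0600) = (0.2439, 0.0000, -0.0600)
φ2=120.0°: virtual centre (-0.1160, 0.2009, -0.0771), radius l
arm 3 at φ=240.0°: (R−r)+L cos θ3 = 0.2582;  O3 = (-0.1291, -0.2236, 0.0208)
eliminate P² terms by subtracting sphere 1 from 2 and 3
linear system: -0.7198x+0.4017y = -0.0034−-0.0343z; -0.7460x+-0.4472y = 0.0040−0.1617z
det = 0.6216;  x = -0.0002+0.0798z,  y = -0.0087+0.2283z
into |P−O₁|² = l²: 1.0585z² + 0.0771z + -0.0151 = 0;  Δ = 0.0701;  z = -0.1614 or 0.0886 → z<0 root = -0.1614
x = -0.0131, y = -0.0455

(-0.0131, -0.0455, -0.1614)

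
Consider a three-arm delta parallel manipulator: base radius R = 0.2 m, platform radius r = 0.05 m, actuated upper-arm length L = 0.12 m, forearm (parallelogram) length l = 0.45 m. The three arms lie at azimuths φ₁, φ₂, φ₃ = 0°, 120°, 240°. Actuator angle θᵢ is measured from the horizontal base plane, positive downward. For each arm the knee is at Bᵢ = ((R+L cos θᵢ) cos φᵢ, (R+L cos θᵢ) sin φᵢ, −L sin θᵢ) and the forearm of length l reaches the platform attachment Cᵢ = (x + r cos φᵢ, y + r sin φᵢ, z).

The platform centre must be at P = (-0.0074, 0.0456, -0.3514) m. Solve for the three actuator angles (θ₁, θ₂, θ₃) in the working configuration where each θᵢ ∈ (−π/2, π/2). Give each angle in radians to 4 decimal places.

rotate P by −φ1: (-0.0074, 0.0456, -0.3514)
  A=0.1574, B=-0.3514, C=(l²−L²−A²−y'²−z²)/(2L)=0.1573
  √(A²+B²)=0.3850;  θ1 = -1.1497+1.1498 ≈ 0.0001
φ2=120.0° → target in arm frame (0.0432, -0.0164)
  A cos θ + B sin θ = C:  0.1068·cos θ + -0.3514·sin θ = 0.2206
  θ2 = atan2(B,A) + arccos(C/0.3673) = -0.3492
arm 3 (φ=240.0°): x'=-0.0358, y'=-0.0292
  A=0.1858, B=-0.3514, C=(l²−L²−A²−y'²−z²)/(2L)=0.1219
  √(A²+B²)=0.3975;  θ3 = -1.0844+1.2592 ≈ 0.1748

θ₁ = 0.0001, θ₂ = -0.3492, θ₃ = 0.1748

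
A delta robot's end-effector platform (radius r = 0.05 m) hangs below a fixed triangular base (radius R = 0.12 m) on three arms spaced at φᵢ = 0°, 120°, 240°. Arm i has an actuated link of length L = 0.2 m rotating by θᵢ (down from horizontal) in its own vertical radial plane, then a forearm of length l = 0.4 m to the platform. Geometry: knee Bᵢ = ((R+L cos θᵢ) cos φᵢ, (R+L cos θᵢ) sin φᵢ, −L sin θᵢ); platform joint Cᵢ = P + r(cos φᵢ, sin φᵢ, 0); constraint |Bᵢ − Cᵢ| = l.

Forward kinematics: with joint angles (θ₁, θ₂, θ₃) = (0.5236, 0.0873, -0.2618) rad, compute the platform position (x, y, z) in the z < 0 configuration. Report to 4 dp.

(-0.0988, -0.0451, -0.3025)

φ1=0.0°: virtual centre (0.2432, 0.0000, -0.1000), radius l
centre 2 = (0.2692·cos120.0°, 0.2692·sin120.0°, -0.0174) = (-0.1346, 0.2332, -0.0174)
φ3=240.0°: virtual centre (-0.1316, -0.2279, 0.0518), radius l
eliminate P² terms by subtracting sphere 1 from 2 and 3
plane₁₂: -0.7556x+0.4663y+0.1651z = 0.0036
Cramer: x(z) = -0.0043+0.3124z;  y(z) = 0.0009+0.1521z
quadratic in z: (1.1207)z²+(0.0456)z+(-0.0888)=0, √Δ=0.6324 → z ∈ {-0.3025, 0.2618}; z = -0.3025 (taking z<0)
x = -0.0988, y = -0.0451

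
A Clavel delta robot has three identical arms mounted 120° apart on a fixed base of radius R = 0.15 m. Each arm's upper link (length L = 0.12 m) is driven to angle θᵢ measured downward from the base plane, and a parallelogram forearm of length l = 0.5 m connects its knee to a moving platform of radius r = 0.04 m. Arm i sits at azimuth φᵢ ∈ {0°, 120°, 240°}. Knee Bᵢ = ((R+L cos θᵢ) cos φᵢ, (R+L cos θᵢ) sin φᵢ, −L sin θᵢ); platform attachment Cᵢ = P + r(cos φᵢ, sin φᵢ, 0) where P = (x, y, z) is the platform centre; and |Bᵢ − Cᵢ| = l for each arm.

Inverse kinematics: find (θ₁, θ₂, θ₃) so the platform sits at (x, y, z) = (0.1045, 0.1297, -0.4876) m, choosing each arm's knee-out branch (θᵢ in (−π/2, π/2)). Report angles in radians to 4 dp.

φ1=0.0° → target in arm frame (0.1045, 0.1297)
  A=0.0055, B=-0.4876, C=(l²−L²−A²−y'²−z²)/(2L)=-0.0792
  √(A²+B²)=0.4876;  θ1 = -1.5595+1.7339 ≈ 0.1744
rotate P by −φ2: (0.0601, -0.1553, -0.4876)
  A cos θ + B sin θ = C:  0.0499·cos θ + -0.4876·sin θ = -0.1199
  γ=atan2(-0.4876,0.0499)=-1.4688;  ψ=arccos(-0.2447)=1.8180;  θ2=γ+ψ≈0.3492
rotate P by −φ3: (-0.1646, 0.0256, -0.4876)
  A cos θ + B sin θ = C:  0.2746·cos θ + -0.4876·sin θ = -0.3258
  γ=atan2(-0.4876,0.2746)=-1.0579;  ψ=arccos(-0.5823)=2.1923;  θ3=γ+ψ≈1.1344

θ₁ = 0.1744, θ₂ = 0.3492, θ₃ = 1.1344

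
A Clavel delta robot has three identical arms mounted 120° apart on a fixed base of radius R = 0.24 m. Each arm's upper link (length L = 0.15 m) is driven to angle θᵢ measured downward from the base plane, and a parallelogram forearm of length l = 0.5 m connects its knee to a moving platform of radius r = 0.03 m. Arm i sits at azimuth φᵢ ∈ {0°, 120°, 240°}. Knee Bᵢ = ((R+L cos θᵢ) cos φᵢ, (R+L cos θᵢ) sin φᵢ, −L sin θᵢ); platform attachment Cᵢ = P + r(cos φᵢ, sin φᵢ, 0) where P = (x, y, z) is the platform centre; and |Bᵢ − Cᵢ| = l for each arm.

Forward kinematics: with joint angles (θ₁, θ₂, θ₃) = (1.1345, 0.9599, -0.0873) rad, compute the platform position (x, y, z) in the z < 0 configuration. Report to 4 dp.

(-0.1006, -0.1241, -0.4438)

arm 1 at φ=0.0°: ρ1 = 0.2734;  S1 = (0.2734, 0.0000, -0.1359)
S2 = (0.2960·cos120.0°, 0.2960·sin120.0°, -0.1229) = (-0.1480, 0.2564, -0.1229)
S3 = (0.3594·cos240.0°, 0.3594·sin240.0°, 0.0131) = (-0.1797, -0.3113, 0.0131)
|S₂|²−|S₁|² = 0.0095;  |S₃|²−|S₁|² = 0.0361
linear system: -0.8428x+0.5128y = 0.0095−0.0262z; -0.9062x+-0.6225y = 0.0361−0.2981z
Cramer: x(z) = -0.0247+0.1709z;  y(z) = -0.0221+0.2299z
sphere 1 gives Az²+Bz+C=0 with A=1.0821, B=0.1598, C=-0.1422;  B²−4AC=0.6409;  roots -0.4438, 0.2961;  negative root z = -0.4438
x = -0.1006, y = -0.1241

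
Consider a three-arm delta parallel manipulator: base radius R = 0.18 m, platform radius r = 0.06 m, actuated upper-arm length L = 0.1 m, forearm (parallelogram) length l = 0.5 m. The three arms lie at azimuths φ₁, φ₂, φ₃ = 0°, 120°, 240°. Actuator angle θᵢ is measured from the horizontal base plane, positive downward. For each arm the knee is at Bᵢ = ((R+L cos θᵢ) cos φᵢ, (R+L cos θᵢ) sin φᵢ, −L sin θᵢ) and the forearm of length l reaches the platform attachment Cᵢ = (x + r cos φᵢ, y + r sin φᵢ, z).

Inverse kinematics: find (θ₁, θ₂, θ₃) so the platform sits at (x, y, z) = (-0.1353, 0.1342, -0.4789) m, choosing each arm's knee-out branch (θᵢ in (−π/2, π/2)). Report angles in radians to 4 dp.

φ1=0.0° → target in arm frame (-0.1353, 0.1342)
  A=0.2553, B=-0.4789, C=(l²−L²−A²−y'²−z²)/(2L)=-0.3627
  √(A²+B²)=0.5427;  θ1 = -1.0810+2.3027 ≈ 1.2216
arm 2 (φ=120.0°): x'=0.1839, y'=0.0501
  A=-0.0639, B=-0.4789, C=(l²−L²−A²−y'²−z²)/(2L)=0.0203
  θ2 = atan2(B,A) + arccos(C/0.4831) = -0.1747
arm 3 (φ=240.0°): x'=-0.0486, y'=-0.1843
  e−x'=0.1686;  (l²−L²−(e−x')²−y'²−z²)/2L = -0.2586
  θ3 = atan2(B,A) + arccos(C/0.5077) = 0.8729

θ₁ = 1.2216, θ₂ = -0.1747, θ₃ = 0.8729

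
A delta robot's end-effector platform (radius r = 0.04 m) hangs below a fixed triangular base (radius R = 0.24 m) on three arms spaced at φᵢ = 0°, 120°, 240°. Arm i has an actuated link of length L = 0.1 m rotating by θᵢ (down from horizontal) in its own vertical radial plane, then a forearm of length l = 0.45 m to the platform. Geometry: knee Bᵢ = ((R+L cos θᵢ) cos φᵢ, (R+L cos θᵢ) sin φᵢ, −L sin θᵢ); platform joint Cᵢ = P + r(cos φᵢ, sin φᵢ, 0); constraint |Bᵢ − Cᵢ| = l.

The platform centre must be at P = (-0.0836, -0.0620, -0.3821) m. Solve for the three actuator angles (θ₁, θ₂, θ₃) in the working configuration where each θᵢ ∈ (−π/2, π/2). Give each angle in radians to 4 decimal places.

θ₁ = 1.0466, θ₂ = 0.6106, θ₃ = -0.1747

rotate P by −φ1: (-0.0836, -0.0620, -0.3821)
  A cos θ + B sin θ = C:  0.2836·cos θ + -0.3821·sin θ = -0.1889
  γ=atan2(-0.3821,0.2836)=-0.9323;  ψ=arccos(-0.3969)=1.9789;  θ1=γ+ψ≈1.0466
rotate P by −φ2: (-0.0119, 0.1034, -0.3821)
  e−x'=0.2119;  (l²−L²−(e−x')²−y'²−z²)/2L = -0.0455
  θ2 = atan2(B,A) + arccos(C/0.4369) = 0.6106
rotate P by −φ3: (0.0955, -0.0414, -0.3821)
  e−x'=0.1045;  (l²−L²−(e−x')²−y'²−z²)/2L = 0.1693
  √(A²+B²)=0.3961;  θ3 = -1.3038+1.1291 ≈ -0.1747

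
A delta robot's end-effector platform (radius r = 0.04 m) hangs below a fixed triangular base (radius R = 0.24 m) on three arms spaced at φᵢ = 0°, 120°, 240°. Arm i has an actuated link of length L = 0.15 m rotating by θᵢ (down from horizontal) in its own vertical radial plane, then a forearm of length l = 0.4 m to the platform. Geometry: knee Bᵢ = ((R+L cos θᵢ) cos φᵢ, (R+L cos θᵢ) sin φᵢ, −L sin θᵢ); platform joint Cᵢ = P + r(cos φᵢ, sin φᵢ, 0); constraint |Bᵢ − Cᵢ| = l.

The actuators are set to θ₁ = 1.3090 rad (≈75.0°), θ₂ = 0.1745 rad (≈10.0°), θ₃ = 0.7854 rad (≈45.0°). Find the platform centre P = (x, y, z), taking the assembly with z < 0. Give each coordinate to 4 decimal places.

(-0.1072, 0.0584, -0.3369)

S1 = (0.2388·cos0.0°, 0.2388·sin0.0°, -0.1449) = (0.2388, 0.0000, -0.1449)
S2 = (0.3477·cos120.0°, 0.3477·sin120.0°, -0.0260) = (-0.1739, 0.3011, -0.0260)
φ3=240.0°: virtual centre (-0.1530, -0.2651, -0.1061), radius l
subtract pairs → two planes through P
linear system: -0.8254x+0.6023y = 0.0436−0.2377z; -0.7837x+-0.5301y = 0.0269−0.0776z
det = 0.9096;  x = -0.0432+0.1900z,  y = 0.0131+-0.1343z
quadratic in z: (1.0541)z²+(0.1791)z+(-0.0593)=0, √Δ=0.5311 → z ∈ {-0.3369, 0.1670}; z = -0.3369 (taking z<0)
x = -0.1072, y = 0.0584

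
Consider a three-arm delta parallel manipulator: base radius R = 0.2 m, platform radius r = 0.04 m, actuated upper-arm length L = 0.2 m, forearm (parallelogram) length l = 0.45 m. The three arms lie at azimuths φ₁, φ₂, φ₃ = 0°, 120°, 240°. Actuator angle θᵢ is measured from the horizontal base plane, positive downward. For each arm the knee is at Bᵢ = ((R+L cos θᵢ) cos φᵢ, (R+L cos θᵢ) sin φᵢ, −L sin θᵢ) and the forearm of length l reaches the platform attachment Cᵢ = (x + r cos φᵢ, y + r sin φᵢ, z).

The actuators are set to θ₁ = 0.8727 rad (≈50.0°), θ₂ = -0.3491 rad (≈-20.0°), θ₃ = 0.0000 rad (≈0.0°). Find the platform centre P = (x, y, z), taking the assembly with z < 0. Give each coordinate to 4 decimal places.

(-0.1393, 0.0305, -0.2893)

O1 = (0.2886·cos0.0°, 0.2886·sin0.0°, -0.1532) = (0.2886, 0.0000, -0.1532)
O2 = (0.3479·cos120.0°, 0.3479·sin120.0°, 0.0684) = (-0.1740, 0.3013, 0.0684)
φ3=240.0°: virtual centre (-0.1800, -0.3118, 0.0000), radius l
|O₂|²−|O₁|² = 0.0190;  |O₃|²−|O₁|² = 0.0229
[-0.9250 0.6026 0.4432]·P = 0.0190;  [-0.9371 -0.6235 0.3064]·P = 0.0229
Cramer: x(z) = -0.0224+0.4039z;  y(z) = -0.0029-0.1156z
sphere 1 gives Az²+Bz+C=0 with A=1.1765, B=0.0559, C=-0.0823;  B²−4AC=0.3904;  roots -0.2893, 0.2418;  negative root z = -0.2893
x = -0.1393, y = 0.0305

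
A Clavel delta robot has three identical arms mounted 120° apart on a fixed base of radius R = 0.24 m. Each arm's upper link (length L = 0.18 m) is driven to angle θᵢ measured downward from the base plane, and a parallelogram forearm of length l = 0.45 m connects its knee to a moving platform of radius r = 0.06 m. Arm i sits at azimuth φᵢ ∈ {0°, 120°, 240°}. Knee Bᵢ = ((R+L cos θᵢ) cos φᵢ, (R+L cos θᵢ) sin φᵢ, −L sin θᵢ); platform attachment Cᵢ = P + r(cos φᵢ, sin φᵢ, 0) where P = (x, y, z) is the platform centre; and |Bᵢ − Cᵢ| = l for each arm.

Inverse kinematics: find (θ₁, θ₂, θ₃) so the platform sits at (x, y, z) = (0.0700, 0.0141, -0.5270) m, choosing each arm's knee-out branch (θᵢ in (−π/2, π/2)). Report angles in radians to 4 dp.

arm 1 (φ=0.0°): x'=0.0700, y'=0.0141
  A=0.1100, B=-0.5270, C=(l²−L²−A²−y'²−z²)/(2L)=-0.3331
  γ=atan2(-0.5270,0.1100)=-1.3650;  ψ=arccos(-0.6188)=2.2380;  θ1=γ+ψ≈0.8730
arm 2 (φ=120.0°): x'=-0.0228, y'=-0.0677
  e−x'=0.2028;  (l²−L²−(e−x')²−y'²−z²)/2L = -0.4259
  γ=atan2(-0.5270,0.2028)=-1.2035;  ψ=arccos(-0.7543)=2.4254;  θ2=γ+ψ≈1.2219
φ3=240.0° → target in arm frame (-0.0472, 0.0536)
  e−x'=0.2272;  (l²−L²−(e−x')²−y'²−z²)/2L = -0.4503
  √(A²+B²)=0.5739;  θ3 = -1.1637+2.4730 ≈ 1.3093

θ₁ = 0.8730, θ₂ = 1.2219, θ₃ = 1.3093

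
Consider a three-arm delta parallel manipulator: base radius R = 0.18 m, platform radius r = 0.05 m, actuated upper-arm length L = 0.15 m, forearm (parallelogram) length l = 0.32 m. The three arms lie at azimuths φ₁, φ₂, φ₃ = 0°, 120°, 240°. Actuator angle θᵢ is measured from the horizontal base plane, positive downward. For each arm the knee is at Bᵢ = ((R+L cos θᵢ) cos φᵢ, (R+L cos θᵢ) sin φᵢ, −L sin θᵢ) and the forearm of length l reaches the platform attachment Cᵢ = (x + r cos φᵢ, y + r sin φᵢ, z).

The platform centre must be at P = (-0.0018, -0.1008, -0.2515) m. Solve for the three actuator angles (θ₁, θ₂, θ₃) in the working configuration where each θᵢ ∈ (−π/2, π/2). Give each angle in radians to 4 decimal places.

θ₁ = 0.6108, θ₂ = 1.0472, θ₃ = 0.0004

rotate P by −φ1: (-0.0018, -0.1008, -0.2515)
  e−x'=0.1318;  (l²−L²−(e−x')²−y'²−z²)/2L = -0.0363
  θ1 = atan2(B,A) + arccos(C/0.2839) = 0.6108
arm 2 (φ=120.0°): x'=-0.0864, y'=0.0520
  A=0.2164, B=-0.2515, C=(l²−L²−A²−y'²−z²)/(2L)=-0.1096
  √(A²+B²)=0.3318;  θ2 = -0.8603+1.9074 ≈ 1.0472
φ3=240.0° → target in arm frame (0.0882, 0.0488)
  e−x'=0.0418;  (l²−L²−(e−x')²−y'²−z²)/2L = 0.0417
  γ=atan2(-0.2515,0.0418)=-1.4061;  ψ=arccos(0.1636)=1.4064;  θ3=γ+ψ≈0.0004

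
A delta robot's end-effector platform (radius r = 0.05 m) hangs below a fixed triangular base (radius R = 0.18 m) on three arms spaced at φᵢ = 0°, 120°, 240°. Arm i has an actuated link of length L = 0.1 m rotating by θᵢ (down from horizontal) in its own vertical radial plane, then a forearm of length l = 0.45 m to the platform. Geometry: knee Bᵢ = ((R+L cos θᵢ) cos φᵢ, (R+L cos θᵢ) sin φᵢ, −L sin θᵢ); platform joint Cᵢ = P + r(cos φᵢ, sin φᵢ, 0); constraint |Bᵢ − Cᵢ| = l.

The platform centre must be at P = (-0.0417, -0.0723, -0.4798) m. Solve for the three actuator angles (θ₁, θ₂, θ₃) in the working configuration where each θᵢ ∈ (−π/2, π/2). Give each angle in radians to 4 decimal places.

θ₁ = 1.1339, θ₂ = 1.1342, θ₃ = 0.5231

rotate P by −φ1: (-0.0417, -0.0723, -0.4798)
  A cos θ + B sin θ = C:  0.1717·cos θ + -0.4798·sin θ = -0.3621
  γ=atan2(-0.4798,0.1717)=-1.2271;  ψ=arccos(-0.7105)=2.3610;  θ1=γ+ψ≈1.1339
φ2=120.0° → target in arm frame (-0.0418, 0.0723)
  e−x'=0.1718;  (l²−L²−(e−x')²−y'²−z²)/2L = -0.3622
  γ=atan2(-0.4798,0.1718)=-1.2270;  ψ=arccos(-0.7107)=2.3612;  θ2=γ+ψ≈1.1342
arm 3 (φ=240.0°): x'=0.0835, y'=0.0000
  A=0.0465, B=-0.4798, C=(l²−L²−A²−y'²−z²)/(2L)=-0.1994
  γ=atan2(-0.4798,0.0465)=-1.4741;  ψ=arccos(-0.4136)=1.9972;  θ3=γ+ψ≈0.5231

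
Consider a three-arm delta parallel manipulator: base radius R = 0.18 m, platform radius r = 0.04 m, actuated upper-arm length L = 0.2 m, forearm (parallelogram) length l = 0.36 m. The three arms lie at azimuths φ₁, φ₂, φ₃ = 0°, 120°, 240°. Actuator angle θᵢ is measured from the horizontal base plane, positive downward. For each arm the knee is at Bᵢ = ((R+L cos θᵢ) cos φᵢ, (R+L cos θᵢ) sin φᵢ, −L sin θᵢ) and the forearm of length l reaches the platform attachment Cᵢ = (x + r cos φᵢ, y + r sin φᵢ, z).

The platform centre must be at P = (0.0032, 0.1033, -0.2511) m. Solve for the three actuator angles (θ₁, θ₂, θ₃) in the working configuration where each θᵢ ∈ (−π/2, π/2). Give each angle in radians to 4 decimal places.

θ₁ = 0.5236, θ₂ = -0.0001, θ₃ = 0.9597

rotate P by −φ1: (0.0032, 0.1033, -0.2511)
  e−x'=0.1368;  (l²−L²−(e−x')²−y'²−z²)/2L = -0.0071
  γ=atan2(-0.2511,0.1368)=-1.0720;  ψ=arccos(-0.0248)=1.5956;  θ1=γ+ψ≈0.5236
arm 2 (φ=120.0°): x'=0.0879, y'=-0.0544
  A cos θ + B sin θ = C:  0.0521·cos θ + -0.2511·sin θ = 0.0522
  γ=atan2(-0.2511,0.0521)=-1.3661;  ψ=arccos(0.2034)=1.3659;  θ2=γ+ψ≈-0.0001
rotate P by −φ3: (-0.0911, -0.0489, -0.2511)
  e−x'=0.2311;  (l²−L²−(e−x')²−y'²−z²)/2L = -0.0731
  θ3 = atan2(B,A) + arccos(C/0.3412) = 0.9597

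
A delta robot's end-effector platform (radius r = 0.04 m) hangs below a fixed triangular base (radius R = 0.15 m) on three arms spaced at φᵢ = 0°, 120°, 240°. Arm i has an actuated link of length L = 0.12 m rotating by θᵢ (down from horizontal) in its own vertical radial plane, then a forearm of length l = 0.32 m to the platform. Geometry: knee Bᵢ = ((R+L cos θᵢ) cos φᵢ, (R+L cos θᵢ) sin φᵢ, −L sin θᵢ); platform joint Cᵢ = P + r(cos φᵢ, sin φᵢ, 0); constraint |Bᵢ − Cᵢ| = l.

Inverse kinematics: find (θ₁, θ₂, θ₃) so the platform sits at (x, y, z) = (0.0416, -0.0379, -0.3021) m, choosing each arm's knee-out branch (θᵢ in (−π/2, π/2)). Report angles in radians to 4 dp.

arm 1 (φ=0.0°): x'=0.0416, y'=-0.0379
  A cos θ + B sin θ = C:  0.0684·cos θ + -0.3021·sin θ = -0.0391
  √(A²+B²)=0.3097;  θ1 = -1.3481+1.6973 ≈ 0.3492
φ2=120.0° → target in arm frame (-0.0536, -0.0171)
  A cos θ + B sin θ = C:  0.1636·cos θ + -0.3021·sin θ = -0.1264
  θ2 = atan2(B,A) + arccos(C/0.3436) = 0.8730
φ3=240.0° → target in arm frame (0.0120, 0.0550)
  A cos θ + B sin θ = C:  0.0980·cos θ + -0.3021·sin θ = -0.0662
  γ=atan2(-0.3021,0.0980)=-1.2572;  ψ=arccos(-0.2084)=1.7808;  θ3=γ+ψ≈0.5236

θ₁ = 0.3492, θ₂ = 0.8730, θ₃ = 0.5236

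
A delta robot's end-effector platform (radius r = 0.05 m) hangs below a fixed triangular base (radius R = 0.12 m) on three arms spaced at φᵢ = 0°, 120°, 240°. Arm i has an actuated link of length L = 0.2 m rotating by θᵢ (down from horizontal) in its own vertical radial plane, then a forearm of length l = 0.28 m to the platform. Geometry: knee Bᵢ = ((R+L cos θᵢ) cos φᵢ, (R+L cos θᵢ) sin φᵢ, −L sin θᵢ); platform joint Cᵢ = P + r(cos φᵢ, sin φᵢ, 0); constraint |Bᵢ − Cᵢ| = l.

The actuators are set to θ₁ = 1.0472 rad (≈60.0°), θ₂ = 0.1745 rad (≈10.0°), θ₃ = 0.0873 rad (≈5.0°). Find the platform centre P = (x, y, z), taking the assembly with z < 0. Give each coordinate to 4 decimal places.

(-0.1098, -0.0068, -0.1803)

S1 = (0.1700·cos0.0°, 0.1700·sin0.0°, -0.1732) = (0.1700, 0.0000, -0.1732)
arm 2 at φ=120.0°: ρ2 = 0.2670;  S2 = (-0.1335, 0.2312, -0.0347)
arm 3 at φ=240.0°: ρ3 = 0.2692;  S3 = (-0.1346, -0.2332, -0.0174)
|S₂|²−|S₁|² = 0.0136;  |S₃|²−|S₁|² = 0.0139
plane₁₂: -0.6070x+0.4624y+0.2770z = 0.0136
det = 0.5648;  x = -0.0226+0.4838z,  y = -0.0003+0.0360z
into |P−S₁|² = l²: 1.2353z² + 0.1601z + -0.0113 = 0;  Δ = 0.0815;  z = -0.1803 or 0.0508 → z<0 root = -0.1803
x = -0.1098, y = -0.0068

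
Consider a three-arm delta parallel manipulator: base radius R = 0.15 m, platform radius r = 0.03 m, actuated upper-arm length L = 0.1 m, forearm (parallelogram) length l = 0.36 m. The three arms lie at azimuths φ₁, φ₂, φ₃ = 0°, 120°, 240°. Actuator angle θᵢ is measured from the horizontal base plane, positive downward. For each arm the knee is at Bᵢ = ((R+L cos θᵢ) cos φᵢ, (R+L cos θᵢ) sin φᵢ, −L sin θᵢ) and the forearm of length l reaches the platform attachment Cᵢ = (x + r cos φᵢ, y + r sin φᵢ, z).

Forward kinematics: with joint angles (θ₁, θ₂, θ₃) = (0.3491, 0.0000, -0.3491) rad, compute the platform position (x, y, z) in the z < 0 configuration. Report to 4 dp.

S1 = (0.2140·cos0.0°, 0.2140·sin0.0°, -0.0342) = (0.2140, 0.0000, -0.0342)
S2 = (0.2200·cos120.0°, 0.2200·sin120.0°, 0.0000) = (-0.1100, 0.1905, 0.0000)
S3 = (0.2140·cos240.0°, 0.2140·sin240.0°, 0.0342) = (-0.1070, -0.1853, 0.0342)
|S₂|²−|S₁|² = 0.0014;  |S₃|²−|S₁|² = 0.0000
linear system: -0.6479x+0.3811y = 0.0014−0.0684z; -0.6419x+-0.3706y = 0.0000−0.1368z
det = 0.4847;  x = -0.0011+0.1599z,  y = 0.0019+0.0923z
quadratic in z: (1.0341)z²+(0.0000)z+(-0.0822)=0, √Δ=0.5830 → z ∈ {-0.2819, 0.2819}; z = -0.2819 (taking z<0)
x = -0.0462, y = -0.0241

(-0.0462, -0.0241, -0.2819)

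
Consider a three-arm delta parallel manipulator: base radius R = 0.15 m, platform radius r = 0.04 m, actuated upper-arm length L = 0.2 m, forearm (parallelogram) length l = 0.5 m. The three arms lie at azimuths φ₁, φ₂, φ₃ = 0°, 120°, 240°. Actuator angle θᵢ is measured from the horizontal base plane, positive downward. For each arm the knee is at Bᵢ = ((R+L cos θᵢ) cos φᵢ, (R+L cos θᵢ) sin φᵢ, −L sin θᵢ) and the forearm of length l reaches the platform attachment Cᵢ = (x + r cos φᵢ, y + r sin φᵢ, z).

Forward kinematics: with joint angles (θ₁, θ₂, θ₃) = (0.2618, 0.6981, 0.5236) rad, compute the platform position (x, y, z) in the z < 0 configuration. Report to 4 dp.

(0.0789, -0.0363, -0.4971)

O1 = (0.3032·cos0.0°, 0.3032·sin0.0°, -0.0518) = (0.3032, 0.0000, -0.0518)
φ2=120.0°: virtual centre (-0.1316, 0.2279, -0.1286), radius l
φ3=240.0°: virtual centre (-0.1416, -0.2453, -0.1000), radius l
eliminate P² terms by subtracting sphere 1 from 2 and 3
[-0.8696 0.4559 -0.1536]·P = -0.0088;  [-0.8896 -0.4905 -0.0965]·P = -0.0044
det = 0.8321;  x = 0.0076+-0.1434z,  y = -0.0048+0.0634z
into |P−O₁|² = l²: 1.0246z² + 0.1877z + -0.1599 = 0;  Δ = 0.6906;  z = -0.4971 or 0.3140 → z<0 root = -0.4971
x = 0.0789, y = -0.0363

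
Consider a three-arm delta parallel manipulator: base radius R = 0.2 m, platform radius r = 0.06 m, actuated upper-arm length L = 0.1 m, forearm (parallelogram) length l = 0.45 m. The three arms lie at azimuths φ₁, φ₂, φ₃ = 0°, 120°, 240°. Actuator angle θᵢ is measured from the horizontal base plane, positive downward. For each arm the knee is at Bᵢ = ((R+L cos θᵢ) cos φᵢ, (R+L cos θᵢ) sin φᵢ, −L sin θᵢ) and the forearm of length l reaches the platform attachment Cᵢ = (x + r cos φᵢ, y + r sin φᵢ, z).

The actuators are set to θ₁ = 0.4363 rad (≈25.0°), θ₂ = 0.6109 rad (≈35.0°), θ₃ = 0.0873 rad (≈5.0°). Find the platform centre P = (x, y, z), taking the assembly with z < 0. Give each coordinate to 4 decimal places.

φ1=0.0°: virtual centre (0.2306, 0.0000, -0.0423), radius l
φ2=120.0°: virtual centre (-0.1110, 0.1922, -0.0574), radius l
S3 = (0.2396·cos240.0°, 0.2396·sin240.0°, -0.0087) = (-0.1198, -0.2075, -0.0087)
eliminate P² terms by subtracting sphere 1 from 2 and 3
linear system: -0.6832x+0.3844y = -0.0024−-0.0302z; -0.7009x+-0.4150y = 0.0025−0.0671z
det = 0.5529;  x = 0.0001+0.0240z,  y = -0.0062+0.1212z
quadratic in z: (1.0153)z²+(0.0720)z+(-0.1475)=0, √Δ=0.7773 → z ∈ {-0.4183, 0.3474}; z = -0.4183 (taking z<0)
x = -0.0099, y = -0.0569

(-0.0099, -0.0569, -0.4183)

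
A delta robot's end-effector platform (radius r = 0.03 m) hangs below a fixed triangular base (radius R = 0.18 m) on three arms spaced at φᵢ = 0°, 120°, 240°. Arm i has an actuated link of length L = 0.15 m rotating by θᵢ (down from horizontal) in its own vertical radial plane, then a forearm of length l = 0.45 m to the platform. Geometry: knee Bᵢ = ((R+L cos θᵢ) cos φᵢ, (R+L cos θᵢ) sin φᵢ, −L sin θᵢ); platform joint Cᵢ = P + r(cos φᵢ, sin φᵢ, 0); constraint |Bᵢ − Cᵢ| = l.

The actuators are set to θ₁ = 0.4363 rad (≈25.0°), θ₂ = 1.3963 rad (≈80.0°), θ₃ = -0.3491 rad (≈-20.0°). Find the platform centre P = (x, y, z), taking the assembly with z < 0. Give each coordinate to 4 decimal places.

(0.0337, -0.2249, -0.3606)

arm 1 at φ=0.0°: (R−r)+L cos θ1 = 0.2859;  S1 = (0.2859, 0.0000, -0.0634)
φ2=120.0°: virtual centre (-0.0880, 0.1525, -0.1477), radius l
arm 3 at φ=240.0°: (R−r)+L cos θ3 = 0.2910;  S3 = (-0.1455, -0.2520, 0.0513)
|S₂|²−|S₁|² = -0.0330;  |S₃|²−|S₁|² = 0.0015
[-0.7479 0.3049 -0.1687]·P = -0.0330;  [-0.8628 -0.5039 0.2294]·P = 0.0015
det = 0.6400;  x = 0.0252+-0.0235z,  y = -0.0462+0.4955z
into |P−S₁|² = l²: 1.2460z² + 0.0933z + -0.1284 = 0;  Δ = 0.6486;  z = -0.3606 or 0.2857 → z<0 root = -0.3606
x = 0.0337, y = -0.2249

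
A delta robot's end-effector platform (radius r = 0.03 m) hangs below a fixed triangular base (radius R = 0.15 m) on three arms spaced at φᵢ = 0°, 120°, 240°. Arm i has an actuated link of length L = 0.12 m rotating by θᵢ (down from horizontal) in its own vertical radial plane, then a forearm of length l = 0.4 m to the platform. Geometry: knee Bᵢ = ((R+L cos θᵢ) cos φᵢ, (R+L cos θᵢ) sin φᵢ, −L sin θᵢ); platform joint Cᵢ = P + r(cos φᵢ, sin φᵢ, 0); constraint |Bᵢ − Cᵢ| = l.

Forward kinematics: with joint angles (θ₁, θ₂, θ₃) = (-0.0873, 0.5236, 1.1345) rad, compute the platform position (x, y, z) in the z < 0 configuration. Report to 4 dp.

S1 = (0.2395·cos0.0°, 0.2395·sin0.0°, 0.0105) = (0.2395, 0.0000, 0.0105)
S2 = (0.2239·cos120.0°, 0.2239·sin120.0°, -0.0600) = (-0.1120, 0.1939, -0.0600)
S3 = (0.1707·cos240.0°, 0.1707·sin240.0°, -0.1088) = (-0.0854, -0.1478, -0.1088)
eliminate P² terms by subtracting sphere 1 from 2 and 3
plane₁₂: -0.7030x+0.3878y+-0.1409z = -0.0037
Cramer: x(z) = 0.0163-0.2917z;  y(z) = 0.0200-0.1654z
into |P−S₁|² = l²: 1.1124z² + 0.1027z + -0.1097 = 0;  Δ = 0.4986;  z = -0.3635 or 0.2712 → z<0 root = -0.3635
x = 0.1224, y = 0.0801

(0.1224, 0.0801, -0.3635)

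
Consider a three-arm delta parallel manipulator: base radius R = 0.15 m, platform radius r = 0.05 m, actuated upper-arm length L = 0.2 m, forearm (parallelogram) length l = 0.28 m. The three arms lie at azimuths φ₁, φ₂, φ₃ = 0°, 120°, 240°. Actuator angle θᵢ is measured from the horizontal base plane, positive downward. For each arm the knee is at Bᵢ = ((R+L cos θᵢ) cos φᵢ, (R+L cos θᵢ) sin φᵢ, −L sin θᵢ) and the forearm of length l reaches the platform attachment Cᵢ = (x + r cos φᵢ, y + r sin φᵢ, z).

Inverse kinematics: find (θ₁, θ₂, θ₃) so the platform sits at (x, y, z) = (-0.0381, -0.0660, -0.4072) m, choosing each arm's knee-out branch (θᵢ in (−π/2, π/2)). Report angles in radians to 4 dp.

φ1=0.0° → target in arm frame (-0.0381, -0.0660)
  A cos θ + B sin θ = C:  0.1381·cos θ + -0.4072·sin θ = -0.3771
  √(A²+B²)=0.4300;  θ1 = -1.2438+2.6404 ≈ 1.3966
φ2=120.0° → target in arm frame (-0.0381, 0.0660)
  A cos θ + B sin θ = C:  0.1381·cos θ + -0.4072·sin θ = -0.3771
  θ2 = atan2(B,A) + arccos(C/0.4300) = 1.3966
arm 3 (φ=240.0°): x'=0.0762, y'=0.0000
  e−x'=0.0238;  (l²−L²−(e−x')²−y'²−z²)/2L = -0.3199
  √(A²+B²)=0.4079;  θ3 = -1.5124+2.4725 ≈ 0.9601

θ₁ = 1.3966, θ₂ = 1.3966, θ₃ = 0.9601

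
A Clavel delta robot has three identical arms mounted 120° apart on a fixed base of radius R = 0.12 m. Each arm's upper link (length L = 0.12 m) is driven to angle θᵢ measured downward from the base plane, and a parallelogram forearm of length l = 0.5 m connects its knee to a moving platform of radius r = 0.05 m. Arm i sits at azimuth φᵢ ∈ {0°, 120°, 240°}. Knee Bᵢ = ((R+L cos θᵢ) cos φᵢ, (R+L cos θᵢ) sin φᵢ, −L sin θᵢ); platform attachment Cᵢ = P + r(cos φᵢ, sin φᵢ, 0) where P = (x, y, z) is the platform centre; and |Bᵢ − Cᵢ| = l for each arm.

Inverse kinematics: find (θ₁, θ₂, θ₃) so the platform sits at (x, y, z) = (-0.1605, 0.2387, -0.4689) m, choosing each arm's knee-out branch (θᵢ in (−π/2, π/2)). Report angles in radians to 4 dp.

θ₁ = 1.3089, θ₂ = -0.1746, θ₃ = 1.2216

arm 1 (φ=0.0°): x'=-0.1605, y'=0.2387
  A=0.2305, B=-0.4689, C=(l²−L²−A²−y'²−z²)/(2L)=-0.3932
  θ1 = atan2(B,A) + arccos(C/0.5225) = 1.3089
arm 2 (φ=120.0°): x'=0.2870, y'=0.0196
  A=-0.2170, B=-0.4689, C=(l²−L²−A²−y'²−z²)/(2L)=-0.1322
  γ=atan2(-0.4689,-0.2170)=-2.0042;  ψ=arccos(-0.2559)=1.8296;  θ2=γ+ψ≈-0.1746
φ3=240.0° → target in arm frame (-0.1265, -0.2583)
  e−x'=0.1965;  (l²−L²−(e−x')²−y'²−z²)/2L = -0.3734
  θ3 = atan2(B,A) + arccos(C/0.5084) = 1.2216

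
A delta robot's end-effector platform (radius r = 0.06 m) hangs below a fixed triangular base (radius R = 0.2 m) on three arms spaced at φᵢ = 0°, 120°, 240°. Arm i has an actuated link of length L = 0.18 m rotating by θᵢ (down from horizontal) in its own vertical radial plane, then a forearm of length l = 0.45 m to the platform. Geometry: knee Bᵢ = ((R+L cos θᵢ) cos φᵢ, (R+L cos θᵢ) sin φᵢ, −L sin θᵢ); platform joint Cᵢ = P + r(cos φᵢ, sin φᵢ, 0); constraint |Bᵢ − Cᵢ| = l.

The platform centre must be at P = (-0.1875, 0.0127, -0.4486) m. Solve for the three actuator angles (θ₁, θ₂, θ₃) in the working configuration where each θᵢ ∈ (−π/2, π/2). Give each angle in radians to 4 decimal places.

θ₁ = 1.3962, θ₂ = 0.4362, θ₃ = 0.5235

rotate P by −φ1: (-0.1875, 0.0127, -0.4486)
  A cos θ + B sin θ = C:  0.3275·cos θ + -0.4486·sin θ = -0.3849
  θ1 = atan2(B,A) + arccos(C/0.5554) = 1.3962
arm 2 (φ=120.0°): x'=0.1047, y'=0.1560
  A=0.0353, B=-0.4486, C=(l²−L²−A²−y'²−z²)/(2L)=-0.1576
  θ2 = atan2(B,A) + arccos(C/0.4500) = 0.4362
arm 3 (φ=240.0°): x'=0.0828, y'=-0.1687
  A cos θ + B sin θ = C:  0.0572·cos θ + -0.4486·sin θ = -0.1747
  θ3 = atan2(B,A) + arccos(C/0.4522) = 0.5235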